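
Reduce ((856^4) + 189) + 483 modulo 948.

(856)^4 ≡ 832 (mod 948)
832 + 189 = 1021 ≡ 73 (mod 948)
73 + 483 = 556

556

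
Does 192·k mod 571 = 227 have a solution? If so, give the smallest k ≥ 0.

gcd(192, 571) = 1, so a unique solution mod 571 exists.
192⁻¹ ≡ 229 (mod 571).
k ≡ 229·227 ≡ 22 (mod 571).

22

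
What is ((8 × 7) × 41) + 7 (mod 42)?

8 × 7 = 56 ≡ 14 (mod 42)
14 × 41 = 574 ≡ 28 (mod 42)
28 + 7 = 35

35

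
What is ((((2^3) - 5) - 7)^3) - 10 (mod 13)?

4

(2)^3 ≡ 8 (mod 13)
8 - 5 = 3
3 - 7 = -4 ≡ 9 (mod 13)
(9)^3 ≡ 1 (mod 13)
1 - 10 = -9 ≡ 4 (mod 13)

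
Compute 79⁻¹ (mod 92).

7

92 = 1×79 + 13
79 = 6×13 + 1
13 = 13×1 + 0
gcd(79, 92) = 1, so the inverse exists.
Bézout: 1 = −6×92 + 7×79.
So 79⁻¹ ≡ 7 (mod 92).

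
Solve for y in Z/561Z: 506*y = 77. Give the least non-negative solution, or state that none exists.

gcd(506, 561) = 11, and 11 | 77, so solutions exist.
Divide through by 11: 46*y = 7 (mod 51).
46⁻¹ ≡ 10 (mod 51).
y ≡ 10*7 ≡ 19 (mod 51).
The smallest non-negative solution is y = 19.

19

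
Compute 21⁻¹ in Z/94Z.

9

94 = 4×21 + 10
21 = 2×10 + 1
10 = 10×1 + 0
gcd(21, 94) = 1, so the inverse exists.
Back-substitute for 1:
1 = 1×21 − 2×10
  = −2×94 + 9×21
So 21⁻¹ ≡ 9 (mod 94).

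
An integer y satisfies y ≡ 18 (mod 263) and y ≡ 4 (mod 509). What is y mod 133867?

46832

263⁻¹ mod 509: 263·60 ≡ 1 (mod 509), so 263⁻¹ ≡ 60.
y = 18 + 263·((4 − 18)·60 mod 509) = 18 + 263·178 = 46832.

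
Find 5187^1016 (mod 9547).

Using repeated squaring:
5187^1 ≡ 5187 (mod 9547)
5187^2 ≡ 5187^2 = 26904969 ≡ 1523 (mod 9547)
5187^4 ≡ 1523^2 = 2319529 ≡ 9155 (mod 9547)
5187^8 ≡ 9155^2 = 83814025 ≡ 912 (mod 9547)
5187^16 ≡ 912^2 = 831744 ≡ 1155 (mod 9547)
5187^32 ≡ 1155^2 = 1334025 ≡ 6992 (mod 9547)
5187^64 ≡ 6992^2 = 48888064 ≡ 7424 (mod 9547)
5187^128 ≡ 7424^2 = 55115776 ≡ 945 (mod 9547)
5187^256 ≡ 945^2 = 893025 ≡ 5154 (mod 9547)
5187^512 ≡ 5154^2 = 26563716 ≡ 3962 (mod 9547)
5187^1016 = 5187^512 × 5187^256 × 5187^128 × 5187^64 × 5187^32 × 5187^16 × 5187^8 ≡ 3962 × 5154 × 945 × 7424 × 6992 × 1155 × 912 (mod 9547).
Accumulate the product:
3962 × 5154 = 20420148 ≡ 8662
8662 × 945 = 8185590 ≡ 3811
3811 × 7424 = 28292864 ≡ 5103
5103 × 6992 = 35680176 ≡ 3037
3037 × 1155 = 3507735 ≡ 3986
3986 × 912 = 3635232 ≡ 7372

7372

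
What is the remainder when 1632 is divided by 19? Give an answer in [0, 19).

1632 = 85×19 + 17, so 1632 ≡ 17 (mod 19).

17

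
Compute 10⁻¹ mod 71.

64

By the extended Euclidean algorithm:
71 = 7*10 + 1
10 = 10*1 + 0
gcd(10, 71) = 1, so the inverse exists.
Back-substitute for 1:
1 = 1*71 − 7*10
So 10⁻¹ ≡ −7 ≡ 64 (mod 71).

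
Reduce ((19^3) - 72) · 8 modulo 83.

(19)^3 ≡ 53 (mod 83)
53 - 72 = -19 ≡ 64 (mod 83)
64 · 8 = 512 ≡ 14 (mod 83)

14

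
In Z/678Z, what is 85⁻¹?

678 = 7*85 + 83
85 = 1*83 + 2
83 = 41*2 + 1
2 = 2*1 + 0
gcd(85, 678) = 1, so the inverse exists.
Back-substitute for 1:
1 = 1*83 − 41*2
  = −41*85 + 42*83
  = 42*678 − 335*85
So 85⁻¹ ≡ −335 ≡ 343 (mod 678).

343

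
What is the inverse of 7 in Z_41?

Run the extended Euclidean algorithm:
41 = 5*7 + 6
7 = 1*6 + 1
6 = 6*1 + 0
gcd(7, 41) = 1, so the inverse exists.
Bézout: 1 = −1*41 + 6*7.
So 7⁻¹ ≡ 6 (mod 41).

6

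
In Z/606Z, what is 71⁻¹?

239

Apply the Euclidean algorithm and back-substitute:
606 = 8*71 + 38
71 = 1*38 + 33
38 = 1*33 + 5
33 = 6*5 + 3
5 = 1*3 + 2
3 = 1*2 + 1
2 = 2*1 + 0
gcd(71, 606) = 1, so the inverse exists.
Bézout: 1 = −28*606 + 239*71.
So 71⁻¹ ≡ 239 (mod 606).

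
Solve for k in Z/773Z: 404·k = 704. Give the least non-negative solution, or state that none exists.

239

gcd(404, 773) = 1, so a unique solution mod 773 exists.
404⁻¹ ≡ 243 (mod 773).
k ≡ 243·704 ≡ 239 (mod 773).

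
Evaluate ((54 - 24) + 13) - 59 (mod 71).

54 - 24 = 30
30 + 13 = 43
43 - 59 = -16 ≡ 55 (mod 71)

55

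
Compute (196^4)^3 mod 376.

296

(196)^4 ≡ 336 (mod 376)
(336)^3 ≡ 296 (mod 376)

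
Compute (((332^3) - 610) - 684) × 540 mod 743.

355

(332)^3 ≡ 132 (mod 743)
132 - 610 = -478 ≡ 265 (mod 743)
265 - 684 = -419 ≡ 324 (mod 743)
324 × 540 = 174960 ≡ 355 (mod 743)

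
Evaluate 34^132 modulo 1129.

914

132 in binary is 10000100, i.e. 132 = 128 + 4.
34^1 ≡ 34 (mod 1129)
34^2 ≡ 34^2 = 1156 ≡ 27 (mod 1129)
34^4 ≡ 27^2 = 729 (mod 1129)
34^8 ≡ 729^2 = 531441 ≡ 811 (mod 1129)
34^16 ≡ 811^2 = 657721 ≡ 643 (mod 1129)
34^32 ≡ 643^2 = 413449 ≡ 235 (mod 1129)
34^64 ≡ 235^2 = 55225 ≡ 1033 (mod 1129)
34^128 ≡ 1033^2 = 1067089 ≡ 184 (mod 1129)
34^132 = 34^128 · 34^4 ≡ 184 · 729 (mod 1129).
184 · 729 = 134136 ≡ 914 (mod 1129).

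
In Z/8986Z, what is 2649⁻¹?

4973

8986 = 3×2649 + 1039
2649 = 2×1039 + 571
1039 = 1×571 + 468
571 = 1×468 + 103
468 = 4×103 + 56
103 = 1×56 + 47
56 = 1×47 + 9
47 = 5×9 + 2
9 = 4×2 + 1
2 = 2×1 + 0
gcd(2649, 8986) = 1, so the inverse exists.
Back-substitute for 1:
1 = 1×9 − 4×2
  = −4×47 + 21×9
  = 21×56 − 25×47
  = −25×103 + 46×56
  = 46×468 − 209×103
  = −209×571 + 255×468
  = 255×1039 − 464×571
  = −464×2649 + 1183×1039
  = 1183×8986 − 4013×2649
So 2649⁻¹ ≡ −4013 ≡ 4973 (mod 8986).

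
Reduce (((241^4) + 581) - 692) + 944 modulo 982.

660

(241)^4 ≡ 809 (mod 982)
809 + 581 = 1390 ≡ 408 (mod 982)
408 - 692 = -284 ≡ 698 (mod 982)
698 + 944 = 1642 ≡ 660 (mod 982)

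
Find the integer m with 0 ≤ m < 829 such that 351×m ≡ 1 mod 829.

By the extended Euclidean algorithm:
829 = 2·351 + 127
351 = 2·127 + 97
127 = 1·97 + 30
97 = 3·30 + 7
30 = 4·7 + 2
7 = 3·2 + 1
2 = 2·1 + 0
gcd(351, 829) = 1, so the inverse exists.
Bézout: 1 = −152·829 + 359·351.
So 351⁻¹ ≡ 359 (mod 829).

359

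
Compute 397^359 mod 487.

299

By square-and-multiply:
359 in binary is 101100111, i.e. 359 = 256 + 64 + 32 + 4 + 2 + 1.
397^1 ≡ 397 (mod 487)
397^2 ≡ 397^2 = 157609 ≡ 308 (mod 487)
397^4 ≡ 308^2 = 94864 ≡ 386 (mod 487)
397^8 ≡ 386^2 = 148996 ≡ 461 (mod 487)
397^16 ≡ 461^2 = 212521 ≡ 189 (mod 487)
397^32 ≡ 189^2 = 35721 ≡ 170 (mod 487)
397^64 ≡ 170^2 = 28900 ≡ 167 (mod 487)
397^128 ≡ 167^2 = 27889 ≡ 130 (mod 487)
397^256 ≡ 130^2 = 16900 ≡ 342 (mod 487)
397^359 = 397^256 × 397^64 × 397^32 × 397^4 × 397^2 × 397^1 ≡ 342 × 167 × 170 × 386 × 308 × 397 (mod 487).
Accumulate the product:
342 × 167 = 57114 ≡ 135
135 × 170 = 22950 ≡ 61
61 × 386 = 23546 ≡ 170
170 × 308 = 52360 ≡ 251
251 × 397 = 99647 ≡ 299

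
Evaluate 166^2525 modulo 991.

Using repeated squaring:
166^1 ≡ 166 (mod 991)
166^2 ≡ 166^2 = 27556 ≡ 799 (mod 991)
166^4 ≡ 799^2 = 638401 ≡ 197 (mod 991)
166^8 ≡ 197^2 = 38809 ≡ 160 (mod 991)
166^16 ≡ 160^2 = 25600 ≡ 825 (mod 991)
166^32 ≡ 825^2 = 680625 ≡ 799 (mod 991)
166^64 ≡ 799^2 = 638401 ≡ 197 (mod 991)
166^128 ≡ 197^2 = 38809 ≡ 160 (mod 991)
166^256 ≡ 160^2 = 25600 ≡ 825 (mod 991)
166^512 ≡ 825^2 = 680625 ≡ 799 (mod 991)
166^1024 ≡ 799^2 = 638401 ≡ 197 (mod 991)
166^2048 ≡ 197^2 = 38809 ≡ 160 (mod 991)
166^2525 = 166^2048 * 166^256 * 166^128 * 166^64 * 166^16 * 166^8 * 166^4 * 166^1 ≡ 160 * 825 * 160 * 197 * 825 * 160 * 197 * 166 (mod 991).
Accumulate the product:
160 * 825 = 132000 ≡ 197
197 * 160 = 31520 ≡ 799
799 * 197 = 157403 ≡ 825
825 * 825 = 680625 ≡ 799
799 * 160 = 127840 ≡ 1
1 * 197 = 197
197 * 166 = 32702 ≡ 990

990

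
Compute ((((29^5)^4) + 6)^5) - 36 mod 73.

(29)^5 ≡ 47 (mod 73)
(47)^4 ≡ 69 (mod 73)
69 + 6 = 75 ≡ 2 (mod 73)
(2)^5 ≡ 32 (mod 73)
32 - 36 = -4 ≡ 69 (mod 73)

69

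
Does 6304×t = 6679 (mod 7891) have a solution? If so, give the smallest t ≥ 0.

gcd(6304, 7891) = 1, so a unique solution mod 7891 exists.
6304⁻¹ ≡ 2690 (mod 7891).
t ≡ 2690×6679 ≡ 6594 (mod 7891).

6594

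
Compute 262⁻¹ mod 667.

Apply the Euclidean algorithm and back-substitute:
667 = 2·262 + 143
262 = 1·143 + 119
143 = 1·119 + 24
119 = 4·24 + 23
24 = 1·23 + 1
23 = 23·1 + 0
gcd(262, 667) = 1, so the inverse exists.
Bézout: 1 = 11·667 − 28·262.
So 262⁻¹ ≡ −28 ≡ 639 (mod 667).

639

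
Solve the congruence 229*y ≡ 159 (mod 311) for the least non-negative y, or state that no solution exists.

237

gcd(229, 311) = 1, so a unique solution mod 311 exists.
229⁻¹ ≡ 201 (mod 311).
y ≡ 201*159 ≡ 237 (mod 311).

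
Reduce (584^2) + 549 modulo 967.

254

(584)^2 ≡ 672 (mod 967)
672 + 549 = 1221 ≡ 254 (mod 967)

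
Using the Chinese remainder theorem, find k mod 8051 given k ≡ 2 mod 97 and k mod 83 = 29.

7665

97⁻¹ mod 83: 97·6 ≡ 1 (mod 83), so 97⁻¹ ≡ 6.
k = 2 + 97·((29 − 2)·6 mod 83) = 2 + 97·79 = 7665.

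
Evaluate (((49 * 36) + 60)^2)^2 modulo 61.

49 * 36 = 1764 ≡ 56 (mod 61)
56 + 60 = 116 ≡ 55 (mod 61)
(55)^2 ≡ 36 (mod 61)
(36)^2 ≡ 15 (mod 61)

15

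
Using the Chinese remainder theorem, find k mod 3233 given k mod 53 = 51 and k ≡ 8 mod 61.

740

53⁻¹ mod 61: 53×38 ≡ 1 (mod 61), so 53⁻¹ ≡ 38.
k = 51 + 53×((8 − 51)×38 mod 61) = 51 + 53×13 = 740.
Check: 740 mod 53 = 51, 740 mod 61 = 8. ✓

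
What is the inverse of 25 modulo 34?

15

34 = 1×25 + 9
25 = 2×9 + 7
9 = 1×7 + 2
7 = 3×2 + 1
2 = 2×1 + 0
gcd(25, 34) = 1, so the inverse exists.
Back-substitute for 1:
1 = 1×7 − 3×2
  = −3×9 + 4×7
  = 4×25 − 11×9
  = −11×34 + 15×25
So 25⁻¹ ≡ 15 (mod 34).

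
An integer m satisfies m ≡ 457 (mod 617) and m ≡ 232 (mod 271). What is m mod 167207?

165813

617⁻¹ mod 271: 617*159 ≡ 1 (mod 271), so 617⁻¹ ≡ 159.
m = 457 + 617*((232 − 457)*159 mod 271) = 457 + 617*268 = 165813.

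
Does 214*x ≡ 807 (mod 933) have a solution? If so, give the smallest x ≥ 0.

261

gcd(214, 933) = 1, so a unique solution mod 933 exists.
214⁻¹ ≡ 109 (mod 933).
x ≡ 109*807 ≡ 261 (mod 933).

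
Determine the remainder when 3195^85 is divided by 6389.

5678

Using repeated squaring:
85 in binary is 1010101, i.e. 85 = 64 + 16 + 4 + 1.
3195^1 ≡ 3195 (mod 6389)
3195^2 ≡ 3195^2 = 10208025 ≡ 4792 (mod 6389)
3195^4 ≡ 4792^2 = 22963264 ≡ 1198 (mod 6389)
3195^8 ≡ 1198^2 = 1435204 ≡ 4068 (mod 6389)
3195^16 ≡ 4068^2 = 16548624 ≡ 1114 (mod 6389)
3195^32 ≡ 1114^2 = 1240996 ≡ 1530 (mod 6389)
3195^64 ≡ 1530^2 = 2340900 ≡ 2526 (mod 6389)
3195^85 = 3195^64 × 3195^16 × 3195^4 × 3195^1 ≡ 2526 × 1114 × 1198 × 3195 (mod 6389).
Accumulate the product:
2526 × 1114 = 2813964 ≡ 2804
2804 × 1198 = 3359192 ≡ 4967
4967 × 3195 = 15869565 ≡ 5678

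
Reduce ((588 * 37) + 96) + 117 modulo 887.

588 * 37 = 21756 ≡ 468 (mod 887)
468 + 96 = 564
564 + 117 = 681

681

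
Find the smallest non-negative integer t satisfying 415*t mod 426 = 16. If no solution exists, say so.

gcd(415, 426) = 1, so a unique solution mod 426 exists.
415⁻¹ ≡ 271 (mod 426).
t ≡ 271*16 ≡ 76 (mod 426).

76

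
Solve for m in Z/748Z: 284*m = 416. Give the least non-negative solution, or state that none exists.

12

gcd(284, 748) = 4, and 4 | 416, so solutions exist.
Divide through by 4: 71*m = 104 (mod 187).
71⁻¹ ≡ 108 (mod 187).
m ≡ 108*104 ≡ 12 (mod 187).
The smallest non-negative solution is m = 12.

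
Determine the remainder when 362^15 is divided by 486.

362^1 ≡ 362 (mod 486)
362^2 ≡ 362^2 = 131044 ≡ 310 (mod 486)
362^4 ≡ 310^2 = 96100 ≡ 358 (mod 486)
362^8 ≡ 358^2 = 128164 ≡ 346 (mod 486)
362^15 = 362^8 * 362^4 * 362^2 * 362^1 ≡ 346 * 358 * 310 * 362 (mod 486).
Accumulate the product:
346 * 358 = 123868 ≡ 424
424 * 310 = 131440 ≡ 220
220 * 362 = 79640 ≡ 422

422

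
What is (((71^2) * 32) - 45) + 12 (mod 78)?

53

(71)^2 ≡ 49 (mod 78)
49 * 32 = 1568 ≡ 8 (mod 78)
8 - 45 = -37 ≡ 41 (mod 78)
41 + 12 = 53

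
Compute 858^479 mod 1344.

By square-and-multiply:
479 in binary is 111011111, i.e. 479 = 256 + 128 + 64 + 16 + 8 + 4 + 2 + 1.
858^1 ≡ 858 (mod 1344)
858^2 ≡ 858^2 = 736164 ≡ 996 (mod 1344)
858^4 ≡ 996^2 = 992016 ≡ 144 (mod 1344)
858^8 ≡ 144^2 = 20736 ≡ 576 (mod 1344)
858^16 ≡ 576^2 = 331776 ≡ 1152 (mod 1344)
858^32 ≡ 1152^2 = 1327104 ≡ 576 (mod 1344)
858^64 ≡ 576^2 = 331776 ≡ 1152 (mod 1344)
858^128 ≡ 1152^2 = 1327104 ≡ 576 (mod 1344)
858^256 ≡ 576^2 = 331776 ≡ 1152 (mod 1344)
858^479 = 858^256 · 858^128 · 858^64 · 858^16 · 858^8 · 858^4 · 858^2 · 858^1 ≡ 1152 · 576 · 1152 · 1152 · 576 · 144 · 996 · 858 (mod 1344).
Accumulate the product:
1152 · 576 = 663552 ≡ 960
960 · 1152 = 1105920 ≡ 1152
1152 · 1152 = 1327104 ≡ 576
576 · 576 = 331776 ≡ 1152
1152 · 144 = 165888 ≡ 576
576 · 996 = 573696 ≡ 1152
1152 · 858 = 988416 ≡ 576

576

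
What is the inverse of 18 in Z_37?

Apply the Euclidean algorithm and back-substitute:
37 = 2·18 + 1
18 = 18·1 + 0
gcd(18, 37) = 1, so the inverse exists.
Bézout: 1 = 1·37 − 2·18.
So 18⁻¹ ≡ −2 ≡ 35 (mod 37).

35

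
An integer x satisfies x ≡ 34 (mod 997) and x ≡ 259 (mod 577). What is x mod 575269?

997⁻¹ mod 577: 997×147 ≡ 1 (mod 577), so 997⁻¹ ≡ 147.
x = 34 + 997×((259 − 34)×147 mod 577) = 34 + 997×186 = 185476.

185476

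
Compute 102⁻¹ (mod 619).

176

Apply the Euclidean algorithm and back-substitute:
619 = 6×102 + 7
102 = 14×7 + 4
7 = 1×4 + 3
4 = 1×3 + 1
3 = 3×1 + 0
gcd(102, 619) = 1, so the inverse exists.
Bézout: 1 = −29×619 + 176×102.
So 102⁻¹ ≡ 176 (mod 619).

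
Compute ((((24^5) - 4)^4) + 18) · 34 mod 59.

(24)^5 ≡ 43 (mod 59)
43 - 4 = 39
(39)^4 ≡ 51 (mod 59)
51 + 18 = 69 ≡ 10 (mod 59)
10 · 34 = 340 ≡ 45 (mod 59)

45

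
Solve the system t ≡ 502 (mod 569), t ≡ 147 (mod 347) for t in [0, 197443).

569⁻¹ mod 347: 569*161 ≡ 1 (mod 347), so 569⁻¹ ≡ 161.
t = 502 + 569*((147 − 502)*161 mod 347) = 502 + 569*100 = 57402.
Check: 57402 mod 569 = 502, 57402 mod 347 = 147. ✓

57402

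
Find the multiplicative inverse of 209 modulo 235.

9

By the extended Euclidean algorithm:
235 = 1×209 + 26
209 = 8×26 + 1
26 = 26×1 + 0
gcd(209, 235) = 1, so the inverse exists.
Back-substitute for 1:
1 = 1×209 − 8×26
  = −8×235 + 9×209
So 209⁻¹ ≡ 9 (mod 235).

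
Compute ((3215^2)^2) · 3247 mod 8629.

4982

(3215)^2 ≡ 7312 (mod 8629)
(7312)^2 ≡ 60 (mod 8629)
60 · 3247 = 194820 ≡ 4982 (mod 8629)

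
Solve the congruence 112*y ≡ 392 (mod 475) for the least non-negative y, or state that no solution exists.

241

gcd(112, 475) = 1, so a unique solution mod 475 exists.
112⁻¹ ≡ 123 (mod 475).
y ≡ 123*392 ≡ 241 (mod 475).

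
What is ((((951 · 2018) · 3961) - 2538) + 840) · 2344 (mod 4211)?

951 · 2018 = 1919118 ≡ 3113 (mod 4211)
3113 · 3961 = 12330593 ≡ 785 (mod 4211)
785 - 2538 = -1753 ≡ 2458 (mod 4211)
2458 + 840 = 3298
3298 · 2344 = 7730512 ≡ 3327 (mod 4211)

3327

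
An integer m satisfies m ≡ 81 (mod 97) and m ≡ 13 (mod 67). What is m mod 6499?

2894

97⁻¹ mod 67: 97×38 ≡ 1 (mod 67), so 97⁻¹ ≡ 38.
m = 81 + 97×((13 − 81)×38 mod 67) = 81 + 97×29 = 2894.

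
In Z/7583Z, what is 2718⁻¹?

7583 = 2·2718 + 2147
2718 = 1·2147 + 571
2147 = 3·571 + 434
571 = 1·434 + 137
434 = 3·137 + 23
137 = 5·23 + 22
23 = 1·22 + 1
22 = 22·1 + 0
gcd(2718, 7583) = 1, so the inverse exists.
Back-substitute for 1:
1 = 1·23 − 1·22
  = −1·137 + 6·23
  = 6·434 − 19·137
  = −19·571 + 25·434
  = 25·2147 − 94·571
  = −94·2718 + 119·2147
  = 119·7583 − 332·2718
So 2718⁻¹ ≡ −332 ≡ 7251 (mod 7583).

7251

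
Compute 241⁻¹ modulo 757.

512

By the extended Euclidean algorithm:
757 = 3*241 + 34
241 = 7*34 + 3
34 = 11*3 + 1
3 = 3*1 + 0
gcd(241, 757) = 1, so the inverse exists.
Back-substitute for 1:
1 = 1*34 − 11*3
  = −11*241 + 78*34
  = 78*757 − 245*241
So 241⁻¹ ≡ −245 ≡ 512 (mod 757).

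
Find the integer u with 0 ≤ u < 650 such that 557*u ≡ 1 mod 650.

643

650 = 1×557 + 93
557 = 5×93 + 92
93 = 1×92 + 1
92 = 92×1 + 0
gcd(557, 650) = 1, so the inverse exists.
Back-substitute for 1:
1 = 1×93 − 1×92
  = −1×557 + 6×93
  = 6×650 − 7×557
So 557⁻¹ ≡ −7 ≡ 643 (mod 650).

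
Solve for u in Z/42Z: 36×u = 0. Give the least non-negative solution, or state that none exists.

gcd(36, 42) = 6, and 6 | 0, so solutions exist.
Divide through by 6: 6×u mod 7 = 0.
6⁻¹ ≡ 6 (mod 7).
u ≡ 6×0 ≡ 0 (mod 7).
The smallest non-negative solution is u = 0.

0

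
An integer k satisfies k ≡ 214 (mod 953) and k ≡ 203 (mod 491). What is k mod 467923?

323281

953⁻¹ mod 491: 953*237 ≡ 1 (mod 491), so 953⁻¹ ≡ 237.
k = 214 + 953*((203 − 214)*237 mod 491) = 214 + 953*339 = 323281.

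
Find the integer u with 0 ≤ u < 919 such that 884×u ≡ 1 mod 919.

919 = 1·884 + 35
884 = 25·35 + 9
35 = 3·9 + 8
9 = 1·8 + 1
8 = 8·1 + 0
gcd(884, 919) = 1, so the inverse exists.
Bézout: 1 = −101·919 + 105·884.
So 884⁻¹ ≡ 105 (mod 919).

105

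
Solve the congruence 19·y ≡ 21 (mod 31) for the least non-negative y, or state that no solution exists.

gcd(19, 31) = 1, so a unique solution mod 31 exists.
19⁻¹ ≡ 18 (mod 31).
y ≡ 18·21 ≡ 6 (mod 31).

6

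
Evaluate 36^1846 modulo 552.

36^1 ≡ 36 (mod 552)
36^2 ≡ 36^2 = 1296 ≡ 192 (mod 552)
36^4 ≡ 192^2 = 36864 ≡ 432 (mod 552)
36^8 ≡ 432^2 = 186624 ≡ 48 (mod 552)
36^16 ≡ 48^2 = 2304 ≡ 96 (mod 552)
36^32 ≡ 96^2 = 9216 ≡ 384 (mod 552)
36^64 ≡ 384^2 = 147456 ≡ 72 (mod 552)
36^128 ≡ 72^2 = 5184 ≡ 216 (mod 552)
36^256 ≡ 216^2 = 46656 ≡ 288 (mod 552)
36^512 ≡ 288^2 = 82944 ≡ 144 (mod 552)
36^1024 ≡ 144^2 = 20736 ≡ 312 (mod 552)
36^1846 = 36^1024 × 36^512 × 36^256 × 36^32 × 36^16 × 36^4 × 36^2 ≡ 312 × 144 × 288 × 384 × 96 × 432 × 192 (mod 552).
Accumulate the product:
312 × 144 = 44928 ≡ 216
216 × 288 = 62208 ≡ 384
384 × 384 = 147456 ≡ 72
72 × 96 = 6912 ≡ 288
288 × 432 = 124416 ≡ 216
216 × 192 = 41472 ≡ 72

72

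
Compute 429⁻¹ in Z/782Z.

Apply the Euclidean algorithm and back-substitute:
782 = 1·429 + 353
429 = 1·353 + 76
353 = 4·76 + 49
76 = 1·49 + 27
49 = 1·27 + 22
27 = 1·22 + 5
22 = 4·5 + 2
5 = 2·2 + 1
2 = 2·1 + 0
gcd(429, 782) = 1, so the inverse exists.
Bézout: 1 = −175·782 + 319·429.
So 429⁻¹ ≡ 319 (mod 782).

319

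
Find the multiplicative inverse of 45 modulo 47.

23

47 = 1·45 + 2
45 = 22·2 + 1
2 = 2·1 + 0
gcd(45, 47) = 1, so the inverse exists.
Bézout: 1 = −22·47 + 23·45.
So 45⁻¹ ≡ 23 (mod 47).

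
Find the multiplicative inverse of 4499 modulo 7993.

4422

7993 = 1×4499 + 3494
4499 = 1×3494 + 1005
3494 = 3×1005 + 479
1005 = 2×479 + 47
479 = 10×47 + 9
47 = 5×9 + 2
9 = 4×2 + 1
2 = 2×1 + 0
gcd(4499, 7993) = 1, so the inverse exists.
Back-substitute for 1:
1 = 1×9 − 4×2
  = −4×47 + 21×9
  = 21×479 − 214×47
  = −214×1005 + 449×479
  = 449×3494 − 1561×1005
  = −1561×4499 + 2010×3494
  = 2010×7993 − 3571×4499
So 4499⁻¹ ≡ −3571 ≡ 4422 (mod 7993).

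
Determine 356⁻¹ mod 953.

Apply the Euclidean algorithm and back-substitute:
953 = 2×356 + 241
356 = 1×241 + 115
241 = 2×115 + 11
115 = 10×11 + 5
11 = 2×5 + 1
5 = 5×1 + 0
gcd(356, 953) = 1, so the inverse exists.
Back-substitute for 1:
1 = 1×11 − 2×5
  = −2×115 + 21×11
  = 21×241 − 44×115
  = −44×356 + 65×241
  = 65×953 − 174×356
So 356⁻¹ ≡ −174 ≡ 779 (mod 953).

779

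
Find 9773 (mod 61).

13

9773 = 160×61 + 13, so 9773 ≡ 13 (mod 61).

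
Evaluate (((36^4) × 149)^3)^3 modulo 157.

(36)^4 ≡ 30 (mod 157)
30 × 149 = 4470 ≡ 74 (mod 157)
(74)^3 ≡ 7 (mod 157)
(7)^3 ≡ 29 (mod 157)

29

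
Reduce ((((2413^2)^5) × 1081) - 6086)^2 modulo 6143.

(2413)^2 ≡ 5148 (mod 6143)
(5148)^5 ≡ 2966 (mod 6143)
2966 × 1081 = 3206246 ≡ 5743 (mod 6143)
5743 - 6086 = -343 ≡ 5800 (mod 6143)
(5800)^2 ≡ 932 (mod 6143)

932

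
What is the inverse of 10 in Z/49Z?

By the extended Euclidean algorithm:
49 = 4*10 + 9
10 = 1*9 + 1
9 = 9*1 + 0
gcd(10, 49) = 1, so the inverse exists.
Back-substitute for 1:
1 = 1*10 − 1*9
  = −1*49 + 5*10
So 10⁻¹ ≡ 5 (mod 49).

5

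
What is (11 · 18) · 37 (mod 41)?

28

11 · 18 = 198 ≡ 34 (mod 41)
34 · 37 = 1258 ≡ 28 (mod 41)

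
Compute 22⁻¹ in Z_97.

75

Apply the Euclidean algorithm and back-substitute:
97 = 4*22 + 9
22 = 2*9 + 4
9 = 2*4 + 1
4 = 4*1 + 0
gcd(22, 97) = 1, so the inverse exists.
Back-substitute for 1:
1 = 1*9 − 2*4
  = −2*22 + 5*9
  = 5*97 − 22*22
So 22⁻¹ ≡ −22 ≡ 75 (mod 97).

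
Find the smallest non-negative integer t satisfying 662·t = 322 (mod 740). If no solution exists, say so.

gcd(662, 740) = 2, and 2 | 322, so solutions exist.
Divide through by 2: 331·t ≡ 161 (mod 370).
331⁻¹ ≡ 351 (mod 370).
t ≡ 351·161 ≡ 271 (mod 370).
The smallest non-negative solution is t = 271.

271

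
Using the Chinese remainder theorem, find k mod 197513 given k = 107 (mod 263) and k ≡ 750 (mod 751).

8260

263⁻¹ mod 751: 263×257 ≡ 1 (mod 751), so 263⁻¹ ≡ 257.
k = 107 + 263×((750 − 107)×257 mod 751) = 107 + 263×31 = 8260.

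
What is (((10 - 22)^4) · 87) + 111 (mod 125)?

18

10 - 22 = -12 ≡ 113 (mod 125)
(113)^4 ≡ 111 (mod 125)
111 · 87 = 9657 ≡ 32 (mod 125)
32 + 111 = 143 ≡ 18 (mod 125)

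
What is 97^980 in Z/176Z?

1

By square-and-multiply:
980 in binary is 1111010100, i.e. 980 = 512 + 256 + 128 + 64 + 16 + 4.
97^1 ≡ 97 (mod 176)
97^2 ≡ 97^2 = 9409 ≡ 81 (mod 176)
97^4 ≡ 81^2 = 6561 ≡ 49 (mod 176)
97^8 ≡ 49^2 = 2401 ≡ 113 (mod 176)
97^16 ≡ 113^2 = 12769 ≡ 97 (mod 176)
97^32 ≡ 97^2 = 9409 ≡ 81 (mod 176)
97^64 ≡ 81^2 = 6561 ≡ 49 (mod 176)
97^128 ≡ 49^2 = 2401 ≡ 113 (mod 176)
97^256 ≡ 113^2 = 12769 ≡ 97 (mod 176)
97^512 ≡ 97^2 = 9409 ≡ 81 (mod 176)
97^980 = 97^512 * 97^256 * 97^128 * 97^64 * 97^16 * 97^4 ≡ 81 * 97 * 113 * 49 * 97 * 49 (mod 176).
Accumulate the product:
81 * 97 = 7857 ≡ 113
113 * 113 = 12769 ≡ 97
97 * 49 = 4753 ≡ 1
1 * 97 = 97
97 * 49 = 4753 ≡ 1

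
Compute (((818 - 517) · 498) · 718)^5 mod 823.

360

818 - 517 = 301
301 · 498 = 149898 ≡ 112 (mod 823)
112 · 718 = 80416 ≡ 585 (mod 823)
(585)^5 ≡ 360 (mod 823)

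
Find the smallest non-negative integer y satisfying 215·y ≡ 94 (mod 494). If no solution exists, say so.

gcd(215, 494) = 1, so a unique solution mod 494 exists.
215⁻¹ ≡ 301 (mod 494).
y ≡ 301·94 ≡ 136 (mod 494).

136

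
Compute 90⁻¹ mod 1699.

774

Run the extended Euclidean algorithm:
1699 = 18×90 + 79
90 = 1×79 + 11
79 = 7×11 + 2
11 = 5×2 + 1
2 = 2×1 + 0
gcd(90, 1699) = 1, so the inverse exists.
Bézout: 1 = −41×1699 + 774×90.
So 90⁻¹ ≡ 774 (mod 1699).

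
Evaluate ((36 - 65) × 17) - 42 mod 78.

11

36 - 65 = -29 ≡ 49 (mod 78)
49 × 17 = 833 ≡ 53 (mod 78)
53 - 42 = 11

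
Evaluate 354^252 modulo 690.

354^1 ≡ 354 (mod 690)
354^2 ≡ 354^2 = 125316 ≡ 426 (mod 690)
354^4 ≡ 426^2 = 181476 ≡ 6 (mod 690)
354^8 ≡ 6^2 = 36 (mod 690)
354^16 ≡ 36^2 = 1296 ≡ 606 (mod 690)
354^32 ≡ 606^2 = 367236 ≡ 156 (mod 690)
354^64 ≡ 156^2 = 24336 ≡ 186 (mod 690)
354^128 ≡ 186^2 = 34596 ≡ 96 (mod 690)
354^252 = 354^128 × 354^64 × 354^32 × 354^16 × 354^8 × 354^4 ≡ 96 × 186 × 156 × 606 × 36 × 6 (mod 690).
Accumulate the product:
96 × 186 = 17856 ≡ 606
606 × 156 = 94536 ≡ 6
6 × 606 = 3636 ≡ 186
186 × 36 = 6696 ≡ 486
486 × 6 = 2916 ≡ 156

156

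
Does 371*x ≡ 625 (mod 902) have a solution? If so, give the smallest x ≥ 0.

gcd(371, 902) = 1, so a unique solution mod 902 exists.
371⁻¹ ≡ 513 (mod 902).
x ≡ 513*625 ≡ 415 (mod 902).

415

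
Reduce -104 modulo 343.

239

-104 = -1·343 + 239, so -104 ≡ 239 (mod 343).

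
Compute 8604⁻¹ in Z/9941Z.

632

Run the extended Euclidean algorithm:
9941 = 1×8604 + 1337
8604 = 6×1337 + 582
1337 = 2×582 + 173
582 = 3×173 + 63
173 = 2×63 + 47
63 = 1×47 + 16
47 = 2×16 + 15
16 = 1×15 + 1
15 = 15×1 + 0
gcd(8604, 9941) = 1, so the inverse exists.
Back-substitute for 1:
1 = 1×16 − 1×15
  = −1×47 + 3×16
  = 3×63 − 4×47
  = −4×173 + 11×63
  = 11×582 − 37×173
  = −37×1337 + 85×582
  = 85×8604 − 547×1337
  = −547×9941 + 632×8604
So 8604⁻¹ ≡ 632 (mod 9941).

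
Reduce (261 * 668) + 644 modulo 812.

412

261 * 668 = 174348 ≡ 580 (mod 812)
580 + 644 = 1224 ≡ 412 (mod 812)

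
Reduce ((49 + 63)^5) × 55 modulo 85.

49 + 63 = 112 ≡ 27 (mod 85)
(27)^5 ≡ 57 (mod 85)
57 × 55 = 3135 ≡ 75 (mod 85)

75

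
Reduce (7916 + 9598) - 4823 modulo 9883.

2808

7916 + 9598 = 17514 ≡ 7631 (mod 9883)
7631 - 4823 = 2808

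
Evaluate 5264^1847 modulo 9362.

Using repeated squaring:
5264^1 ≡ 5264 (mod 9362)
5264^2 ≡ 5264^2 = 27709696 ≡ 7538 (mod 9362)
5264^4 ≡ 7538^2 = 56821444 ≡ 3466 (mod 9362)
5264^8 ≡ 3466^2 = 12013156 ≡ 1710 (mod 9362)
5264^16 ≡ 1710^2 = 2924100 ≡ 3156 (mod 9362)
5264^32 ≡ 3156^2 = 9960336 ≡ 8530 (mod 9362)
5264^64 ≡ 8530^2 = 72760900 ≡ 8798 (mod 9362)
5264^128 ≡ 8798^2 = 77404804 ≡ 9150 (mod 9362)
5264^256 ≡ 9150^2 = 83722500 ≡ 7496 (mod 9362)
5264^512 ≡ 7496^2 = 56190016 ≡ 8654 (mod 9362)
5264^1024 ≡ 8654^2 = 74891716 ≡ 5078 (mod 9362)
5264^1847 = 5264^1024 * 5264^512 * 5264^256 * 5264^32 * 5264^16 * 5264^4 * 5264^2 * 5264^1 ≡ 5078 * 8654 * 7496 * 8530 * 3156 * 3466 * 7538 * 5264 (mod 9362).
Accumulate the product:
5078 * 8654 = 43945012 ≡ 9146
9146 * 7496 = 68558416 ≡ 490
490 * 8530 = 4179700 ≡ 4248
4248 * 3156 = 13406688 ≡ 304
304 * 3466 = 1053664 ≡ 5120
5120 * 7538 = 38594560 ≡ 4396
4396 * 5264 = 23140544 ≡ 7042

7042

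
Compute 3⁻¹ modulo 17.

17 = 5·3 + 2
3 = 1·2 + 1
2 = 2·1 + 0
gcd(3, 17) = 1, so the inverse exists.
Bézout: 1 = −1·17 + 6·3.
So 3⁻¹ ≡ 6 (mod 17).

6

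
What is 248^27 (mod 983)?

Using repeated squaring:
27 in binary is 11011, i.e. 27 = 16 + 8 + 2 + 1.
248^1 ≡ 248 (mod 983)
248^2 ≡ 248^2 = 61504 ≡ 558 (mod 983)
248^4 ≡ 558^2 = 311364 ≡ 736 (mod 983)
248^8 ≡ 736^2 = 541696 ≡ 63 (mod 983)
248^16 ≡ 63^2 = 3969 ≡ 37 (mod 983)
248^27 = 248^16 * 248^8 * 248^2 * 248^1 ≡ 37 * 63 * 558 * 248 (mod 983).
Accumulate the product:
37 * 63 = 2331 ≡ 365
365 * 558 = 203670 ≡ 189
189 * 248 = 46872 ≡ 671

671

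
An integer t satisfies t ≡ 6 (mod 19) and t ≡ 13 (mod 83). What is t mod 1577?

1507

19⁻¹ mod 83: 19·35 ≡ 1 (mod 83), so 19⁻¹ ≡ 35.
t = 6 + 19·((13 − 6)·35 mod 83) = 6 + 19·79 = 1507.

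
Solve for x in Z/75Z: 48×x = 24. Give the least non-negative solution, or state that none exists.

gcd(48, 75) = 3, and 3 | 24, so solutions exist.
Divide through by 3: 16×x ≡ 8 (mod 25).
16⁻¹ ≡ 11 (mod 25).
x ≡ 11×8 ≡ 13 (mod 25).
The smallest non-negative solution is x = 13.

13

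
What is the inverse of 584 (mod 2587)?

1546

Run the extended Euclidean algorithm:
2587 = 4·584 + 251
584 = 2·251 + 82
251 = 3·82 + 5
82 = 16·5 + 2
5 = 2·2 + 1
2 = 2·1 + 0
gcd(584, 2587) = 1, so the inverse exists.
Bézout: 1 = 235·2587 − 1041·584.
So 584⁻¹ ≡ −1041 ≡ 1546 (mod 2587).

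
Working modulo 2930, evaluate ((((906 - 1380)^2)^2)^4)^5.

906 - 1380 = -474 ≡ 2456 (mod 2930)
(2456)^2 ≡ 1996 (mod 2930)
(1996)^2 ≡ 2146 (mod 2930)
(2146)^4 ≡ 1606 (mod 2930)
(1606)^5 ≡ 2576 (mod 2930)

2576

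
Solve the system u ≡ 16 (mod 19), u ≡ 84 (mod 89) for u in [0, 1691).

529

19⁻¹ mod 89: 19×75 ≡ 1 (mod 89), so 19⁻¹ ≡ 75.
u = 16 + 19×((84 − 16)×75 mod 89) = 16 + 19×27 = 529.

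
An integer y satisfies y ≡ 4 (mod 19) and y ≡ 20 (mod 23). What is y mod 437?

19⁻¹ mod 23: 19*17 ≡ 1 (mod 23), so 19⁻¹ ≡ 17.
y = 4 + 19*((20 − 4)*17 mod 23) = 4 + 19*19 = 365.

365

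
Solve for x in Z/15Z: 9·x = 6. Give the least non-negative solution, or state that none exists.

4

gcd(9, 15) = 3, and 3 | 6, so solutions exist.
Divide through by 3: 3·x mod 5 = 2.
3⁻¹ ≡ 2 (mod 5).
x ≡ 2·2 ≡ 4 (mod 5).
The smallest non-negative solution is x = 4.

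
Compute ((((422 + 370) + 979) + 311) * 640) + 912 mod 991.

422 + 370 = 792
792 + 979 = 1771 ≡ 780 (mod 991)
780 + 311 = 1091 ≡ 100 (mod 991)
100 * 640 = 64000 ≡ 576 (mod 991)
576 + 912 = 1488 ≡ 497 (mod 991)

497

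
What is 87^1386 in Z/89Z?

1

1386 in binary is 10101101010, i.e. 1386 = 1024 + 256 + 64 + 32 + 8 + 2.
87^1 ≡ 87 (mod 89)
87^2 ≡ 87^2 = 7569 ≡ 4 (mod 89)
87^4 ≡ 4^2 = 16 (mod 89)
87^8 ≡ 16^2 = 256 ≡ 78 (mod 89)
87^16 ≡ 78^2 = 6084 ≡ 32 (mod 89)
87^32 ≡ 32^2 = 1024 ≡ 45 (mod 89)
87^64 ≡ 45^2 = 2025 ≡ 67 (mod 89)
87^128 ≡ 67^2 = 4489 ≡ 39 (mod 89)
87^256 ≡ 39^2 = 1521 ≡ 8 (mod 89)
87^512 ≡ 8^2 = 64 (mod 89)
87^1024 ≡ 64^2 = 4096 ≡ 2 (mod 89)
87^1386 = 87^1024 * 87^256 * 87^64 * 87^32 * 87^8 * 87^2 ≡ 2 * 8 * 67 * 45 * 78 * 4 (mod 89).
Accumulate the product:
2 * 8 = 16
16 * 67 = 1072 ≡ 4
4 * 45 = 180 ≡ 2
2 * 78 = 156 ≡ 67
67 * 4 = 268 ≡ 1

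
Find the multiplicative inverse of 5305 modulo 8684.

8684 = 1×5305 + 3379
5305 = 1×3379 + 1926
3379 = 1×1926 + 1453
1926 = 1×1453 + 473
1453 = 3×473 + 34
473 = 13×34 + 31
34 = 1×31 + 3
31 = 10×3 + 1
3 = 3×1 + 0
gcd(5305, 8684) = 1, so the inverse exists.
Back-substitute for 1:
1 = 1×31 − 10×3
  = −10×34 + 11×31
  = 11×473 − 153×34
  = −153×1453 + 470×473
  = 470×1926 − 623×1453
  = −623×3379 + 1093×1926
  = 1093×5305 − 1716×3379
  = −1716×8684 + 2809×5305
So 5305⁻¹ ≡ 2809 (mod 8684).

2809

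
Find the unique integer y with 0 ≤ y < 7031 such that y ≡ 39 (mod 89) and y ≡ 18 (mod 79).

89⁻¹ mod 79: 89*8 ≡ 1 (mod 79), so 89⁻¹ ≡ 8.
y = 39 + 89*((18 − 39)*8 mod 79) = 39 + 89*69 = 6180.
Check: 6180 mod 89 = 39, 6180 mod 79 = 18. ✓

6180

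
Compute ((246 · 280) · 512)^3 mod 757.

246 · 280 = 68880 ≡ 750 (mod 757)
750 · 512 = 384000 ≡ 201 (mod 757)
(201)^3 ≡ 262 (mod 757)

262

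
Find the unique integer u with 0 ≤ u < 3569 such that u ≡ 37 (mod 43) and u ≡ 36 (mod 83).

43⁻¹ mod 83: 43×56 ≡ 1 (mod 83), so 43⁻¹ ≡ 56.
u = 37 + 43×((36 − 37)×56 mod 83) = 37 + 43×27 = 1198.

1198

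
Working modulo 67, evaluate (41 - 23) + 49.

41 - 23 = 18
18 + 49 = 67 ≡ 0 (mod 67)

0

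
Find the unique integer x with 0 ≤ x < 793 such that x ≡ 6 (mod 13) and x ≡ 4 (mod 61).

13⁻¹ mod 61: 13×47 ≡ 1 (mod 61), so 13⁻¹ ≡ 47.
x = 6 + 13×((4 − 6)×47 mod 61) = 6 + 13×28 = 370.
Check: 370 mod 13 = 6, 370 mod 61 = 4. ✓

370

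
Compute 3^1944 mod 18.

Compute successive squares:
1944 in binary is 11110011000, i.e. 1944 = 1024 + 512 + 256 + 128 + 16 + 8.
3^1 ≡ 3 (mod 18)
3^2 ≡ 3^2 = 9 (mod 18)
3^4 ≡ 9^2 = 81 ≡ 9 (mod 18)
3^8 ≡ 9^2 = 81 ≡ 9 (mod 18)
3^16 ≡ 9^2 = 81 ≡ 9 (mod 18)
3^32 ≡ 9^2 = 81 ≡ 9 (mod 18)
3^64 ≡ 9^2 = 81 ≡ 9 (mod 18)
3^128 ≡ 9^2 = 81 ≡ 9 (mod 18)
3^256 ≡ 9^2 = 81 ≡ 9 (mod 18)
3^512 ≡ 9^2 = 81 ≡ 9 (mod 18)
3^1024 ≡ 9^2 = 81 ≡ 9 (mod 18)
3^1944 = 3^1024 * 3^512 * 3^256 * 3^128 * 3^16 * 3^8 ≡ 9 * 9 * 9 * 9 * 9 * 9 (mod 18).
Accumulate the product:
9 * 9 = 81 ≡ 9
9 * 9 = 81 ≡ 9
9 * 9 = 81 ≡ 9
9 * 9 = 81 ≡ 9
9 * 9 = 81 ≡ 9

9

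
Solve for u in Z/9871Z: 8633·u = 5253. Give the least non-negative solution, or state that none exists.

gcd(8633, 9871) = 1, so a unique solution mod 9871 exists.
8633⁻¹ ≡ 598 (mod 9871).
u ≡ 598·5253 ≡ 2316 (mod 9871).

2316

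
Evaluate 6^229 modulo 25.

Compute successive squares:
229 in binary is 11100101, i.e. 229 = 128 + 64 + 32 + 4 + 1.
6^1 ≡ 6 (mod 25)
6^2 ≡ 6^2 = 36 ≡ 11 (mod 25)
6^4 ≡ 11^2 = 121 ≡ 21 (mod 25)
6^8 ≡ 21^2 = 441 ≡ 16 (mod 25)
6^16 ≡ 16^2 = 256 ≡ 6 (mod 25)
6^32 ≡ 6^2 = 36 ≡ 11 (mod 25)
6^64 ≡ 11^2 = 121 ≡ 21 (mod 25)
6^128 ≡ 21^2 = 441 ≡ 16 (mod 25)
6^229 = 6^128 × 6^64 × 6^32 × 6^4 × 6^1 ≡ 16 × 21 × 11 × 21 × 6 (mod 25).
Accumulate the product:
16 × 21 = 336 ≡ 11
11 × 11 = 121 ≡ 21
21 × 21 = 441 ≡ 16
16 × 6 = 96 ≡ 21

21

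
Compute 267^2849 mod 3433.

Using repeated squaring:
2849 in binary is 101100100001, i.e. 2849 = 2048 + 512 + 256 + 32 + 1.
267^1 ≡ 267 (mod 3433)
267^2 ≡ 267^2 = 71289 ≡ 2629 (mod 3433)
267^4 ≡ 2629^2 = 6911641 ≡ 1012 (mod 3433)
267^8 ≡ 1012^2 = 1024144 ≡ 1110 (mod 3433)
267^16 ≡ 1110^2 = 1232100 ≡ 3086 (mod 3433)
267^32 ≡ 3086^2 = 9523396 ≡ 254 (mod 3433)
267^64 ≡ 254^2 = 64516 ≡ 2722 (mod 3433)
267^128 ≡ 2722^2 = 7409284 ≡ 870 (mod 3433)
267^256 ≡ 870^2 = 756900 ≡ 1640 (mod 3433)
267^512 ≡ 1640^2 = 2689600 ≡ 1561 (mod 3433)
267^1024 ≡ 1561^2 = 2436721 ≡ 2724 (mod 3433)
267^2048 ≡ 2724^2 = 7420176 ≡ 1463 (mod 3433)
267^2849 = 267^2048 × 267^512 × 267^256 × 267^32 × 267^1 ≡ 1463 × 1561 × 1640 × 254 × 267 (mod 3433).
Accumulate the product:
1463 × 1561 = 2283743 ≡ 798
798 × 1640 = 1308720 ≡ 747
747 × 254 = 189738 ≡ 923
923 × 267 = 246441 ≡ 2698

2698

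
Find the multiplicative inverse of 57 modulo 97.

Run the extended Euclidean algorithm:
97 = 1·57 + 40
57 = 1·40 + 17
40 = 2·17 + 6
17 = 2·6 + 5
6 = 1·5 + 1
5 = 5·1 + 0
gcd(57, 97) = 1, so the inverse exists.
Back-substitute for 1:
1 = 1·6 − 1·5
  = −1·17 + 3·6
  = 3·40 − 7·17
  = −7·57 + 10·40
  = 10·97 − 17·57
So 57⁻¹ ≡ −17 ≡ 80 (mod 97).

80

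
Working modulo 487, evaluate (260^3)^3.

(260)^3 ≡ 170 (mod 487)
(170)^3 ≡ 144 (mod 487)

144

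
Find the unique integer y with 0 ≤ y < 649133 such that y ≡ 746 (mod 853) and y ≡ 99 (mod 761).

411039

853⁻¹ mod 761: 853×91 ≡ 1 (mod 761), so 853⁻¹ ≡ 91.
y = 746 + 853×((99 − 746)×91 mod 761) = 746 + 853×481 = 411039.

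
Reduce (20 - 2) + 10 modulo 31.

20 - 2 = 18
18 + 10 = 28

28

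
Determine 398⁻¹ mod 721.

Run the extended Euclidean algorithm:
721 = 1*398 + 323
398 = 1*323 + 75
323 = 4*75 + 23
75 = 3*23 + 6
23 = 3*6 + 5
6 = 1*5 + 1
5 = 5*1 + 0
gcd(398, 721) = 1, so the inverse exists.
Bézout: 1 = −69*721 + 125*398.
So 398⁻¹ ≡ 125 (mod 721).

125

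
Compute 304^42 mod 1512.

Compute successive squares:
42 in binary is 101010, i.e. 42 = 32 + 8 + 2.
304^1 ≡ 304 (mod 1512)
304^2 ≡ 304^2 = 92416 ≡ 184 (mod 1512)
304^4 ≡ 184^2 = 33856 ≡ 592 (mod 1512)
304^8 ≡ 592^2 = 350464 ≡ 1192 (mod 1512)
304^16 ≡ 1192^2 = 1420864 ≡ 1096 (mod 1512)
304^32 ≡ 1096^2 = 1201216 ≡ 688 (mod 1512)
304^42 = 304^32 × 304^8 × 304^2 ≡ 688 × 1192 × 184 (mod 1512).
Accumulate the product:
688 × 1192 = 820096 ≡ 592
592 × 184 = 108928 ≡ 64

64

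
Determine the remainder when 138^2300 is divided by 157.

Using repeated squaring:
2300 in binary is 100011111100, i.e. 2300 = 2048 + 128 + 64 + 32 + 16 + 8 + 4.
138^1 ≡ 138 (mod 157)
138^2 ≡ 138^2 = 19044 ≡ 47 (mod 157)
138^4 ≡ 47^2 = 2209 ≡ 11 (mod 157)
138^8 ≡ 11^2 = 121 (mod 157)
138^16 ≡ 121^2 = 14641 ≡ 40 (mod 157)
138^32 ≡ 40^2 = 1600 ≡ 30 (mod 157)
138^64 ≡ 30^2 = 900 ≡ 115 (mod 157)
138^128 ≡ 115^2 = 13225 ≡ 37 (mod 157)
138^256 ≡ 37^2 = 1369 ≡ 113 (mod 157)
138^512 ≡ 113^2 = 12769 ≡ 52 (mod 157)
138^1024 ≡ 52^2 = 2704 ≡ 35 (mod 157)
138^2048 ≡ 35^2 = 1225 ≡ 126 (mod 157)
138^2300 = 138^2048 · 138^128 · 138^64 · 138^32 · 138^16 · 138^8 · 138^4 ≡ 126 · 37 · 115 · 30 · 40 · 121 · 11 (mod 157).
Accumulate the product:
126 · 37 = 4662 ≡ 109
109 · 115 = 12535 ≡ 132
132 · 30 = 3960 ≡ 35
35 · 40 = 1400 ≡ 144
144 · 121 = 17424 ≡ 154
154 · 11 = 1694 ≡ 124

124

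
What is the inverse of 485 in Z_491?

By the extended Euclidean algorithm:
491 = 1×485 + 6
485 = 80×6 + 5
6 = 1×5 + 1
5 = 5×1 + 0
gcd(485, 491) = 1, so the inverse exists.
Back-substitute for 1:
1 = 1×6 − 1×5
  = −1×485 + 81×6
  = 81×491 − 82×485
So 485⁻¹ ≡ −82 ≡ 409 (mod 491).

409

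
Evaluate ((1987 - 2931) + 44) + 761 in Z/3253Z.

1987 - 2931 = -944 ≡ 2309 (mod 3253)
2309 + 44 = 2353
2353 + 761 = 3114

3114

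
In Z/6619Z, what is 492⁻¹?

Apply the Euclidean algorithm and back-substitute:
6619 = 13·492 + 223
492 = 2·223 + 46
223 = 4·46 + 39
46 = 1·39 + 7
39 = 5·7 + 4
7 = 1·4 + 3
4 = 1·3 + 1
3 = 3·1 + 0
gcd(492, 6619) = 1, so the inverse exists.
Bézout: 1 = 139·6619 − 1870·492.
So 492⁻¹ ≡ −1870 ≡ 4749 (mod 6619).

4749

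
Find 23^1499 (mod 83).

78

Using repeated squaring:
1499 in binary is 10111011011, i.e. 1499 = 1024 + 256 + 128 + 64 + 16 + 8 + 2 + 1.
23^1 ≡ 23 (mod 83)
23^2 ≡ 23^2 = 529 ≡ 31 (mod 83)
23^4 ≡ 31^2 = 961 ≡ 48 (mod 83)
23^8 ≡ 48^2 = 2304 ≡ 63 (mod 83)
23^16 ≡ 63^2 = 3969 ≡ 68 (mod 83)
23^32 ≡ 68^2 = 4624 ≡ 59 (mod 83)
23^64 ≡ 59^2 = 3481 ≡ 78 (mod 83)
23^128 ≡ 78^2 = 6084 ≡ 25 (mod 83)
23^256 ≡ 25^2 = 625 ≡ 44 (mod 83)
23^512 ≡ 44^2 = 1936 ≡ 27 (mod 83)
23^1024 ≡ 27^2 = 729 ≡ 65 (mod 83)
23^1499 = 23^1024 × 23^256 × 23^128 × 23^64 × 23^16 × 23^8 × 23^2 × 23^1 ≡ 65 × 44 × 25 × 78 × 68 × 63 × 31 × 23 (mod 83).
Accumulate the product:
65 × 44 = 2860 ≡ 38
38 × 25 = 950 ≡ 37
37 × 78 = 2886 ≡ 64
64 × 68 = 4352 ≡ 36
36 × 63 = 2268 ≡ 27
27 × 31 = 837 ≡ 7
7 × 23 = 161 ≡ 78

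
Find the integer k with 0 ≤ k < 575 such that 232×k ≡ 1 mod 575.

518

575 = 2·232 + 111
232 = 2·111 + 10
111 = 11·10 + 1
10 = 10·1 + 0
gcd(232, 575) = 1, so the inverse exists.
Bézout: 1 = 23·575 − 57·232.
So 232⁻¹ ≡ −57 ≡ 518 (mod 575).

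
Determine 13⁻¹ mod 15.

7

15 = 1·13 + 2
13 = 6·2 + 1
2 = 2·1 + 0
gcd(13, 15) = 1, so the inverse exists.
Back-substitute for 1:
1 = 1·13 − 6·2
  = −6·15 + 7·13
So 13⁻¹ ≡ 7 (mod 15).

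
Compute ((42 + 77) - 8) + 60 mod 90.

42 + 77 = 119 ≡ 29 (mod 90)
29 - 8 = 21
21 + 60 = 81

81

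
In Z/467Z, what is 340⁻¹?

353

Apply the Euclidean algorithm and back-substitute:
467 = 1·340 + 127
340 = 2·127 + 86
127 = 1·86 + 41
86 = 2·41 + 4
41 = 10·4 + 1
4 = 4·1 + 0
gcd(340, 467) = 1, so the inverse exists.
Bézout: 1 = 83·467 − 114·340.
So 340⁻¹ ≡ −114 ≡ 353 (mod 467).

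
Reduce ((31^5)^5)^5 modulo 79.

42

(31)^5 ≡ 25 (mod 79)
(25)^5 ≡ 40 (mod 79)
(40)^5 ≡ 42 (mod 79)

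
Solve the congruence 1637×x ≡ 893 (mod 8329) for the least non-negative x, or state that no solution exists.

gcd(1637, 8329) = 1, so a unique solution mod 8329 exists.
1637⁻¹ ≡ 7230 (mod 8329).
x ≡ 7230×893 ≡ 1415 (mod 8329).

1415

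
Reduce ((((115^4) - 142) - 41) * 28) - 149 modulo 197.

(115)^4 ≡ 85 (mod 197)
85 - 142 = -57 ≡ 140 (mod 197)
140 - 41 = 99
99 * 28 = 2772 ≡ 14 (mod 197)
14 - 149 = -135 ≡ 62 (mod 197)

62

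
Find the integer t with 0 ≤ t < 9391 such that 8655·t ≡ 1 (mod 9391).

Run the extended Euclidean algorithm:
9391 = 1·8655 + 736
8655 = 11·736 + 559
736 = 1·559 + 177
559 = 3·177 + 28
177 = 6·28 + 9
28 = 3·9 + 1
9 = 9·1 + 0
gcd(8655, 9391) = 1, so the inverse exists.
Bézout: 1 = −929·9391 + 1008·8655.
So 8655⁻¹ ≡ 1008 (mod 9391).

1008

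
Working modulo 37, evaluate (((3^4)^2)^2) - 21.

12

(3)^4 ≡ 7 (mod 37)
(7)^2 ≡ 12 (mod 37)
(12)^2 ≡ 33 (mod 37)
33 - 21 = 12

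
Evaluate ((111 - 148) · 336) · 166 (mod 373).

97

111 - 148 = -37 ≡ 336 (mod 373)
336 · 336 = 112896 ≡ 250 (mod 373)
250 · 166 = 41500 ≡ 97 (mod 373)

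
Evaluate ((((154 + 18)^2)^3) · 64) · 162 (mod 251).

150

154 + 18 = 172
(172)^2 ≡ 217 (mod 251)
(217)^3 ≡ 103 (mod 251)
103 · 64 = 6592 ≡ 66 (mod 251)
66 · 162 = 10692 ≡ 150 (mod 251)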